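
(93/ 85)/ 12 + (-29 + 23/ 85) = -9737/ 340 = -28.64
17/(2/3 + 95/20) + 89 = 92.14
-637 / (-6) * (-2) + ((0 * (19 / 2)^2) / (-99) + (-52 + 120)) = -433 / 3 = -144.33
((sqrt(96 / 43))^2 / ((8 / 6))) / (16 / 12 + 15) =216 / 2107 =0.10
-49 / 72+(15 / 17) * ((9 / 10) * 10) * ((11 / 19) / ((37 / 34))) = 179393 / 50616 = 3.54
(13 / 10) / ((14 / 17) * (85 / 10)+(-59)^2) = 13 / 34880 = 0.00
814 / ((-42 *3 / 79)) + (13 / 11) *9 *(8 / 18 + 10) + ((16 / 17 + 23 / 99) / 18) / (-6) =-508029517 / 1272348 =-399.29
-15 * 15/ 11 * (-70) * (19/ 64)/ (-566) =-149625/ 199232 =-0.75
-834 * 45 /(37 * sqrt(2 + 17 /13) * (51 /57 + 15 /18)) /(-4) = 1069605 * sqrt(559) /313427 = 80.69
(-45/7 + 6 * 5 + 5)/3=200/21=9.52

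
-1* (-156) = 156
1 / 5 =0.20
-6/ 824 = -3/ 412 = -0.01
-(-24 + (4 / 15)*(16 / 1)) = 296 / 15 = 19.73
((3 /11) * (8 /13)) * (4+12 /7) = 960 /1001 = 0.96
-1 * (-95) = 95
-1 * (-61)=61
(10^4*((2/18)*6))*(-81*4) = -2160000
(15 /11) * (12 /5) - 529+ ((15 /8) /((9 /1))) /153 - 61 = -23699033 /40392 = -586.73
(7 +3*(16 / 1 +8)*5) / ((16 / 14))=2569 / 8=321.12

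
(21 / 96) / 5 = 7 / 160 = 0.04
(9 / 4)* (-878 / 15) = -1317 / 10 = -131.70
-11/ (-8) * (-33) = -363/ 8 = -45.38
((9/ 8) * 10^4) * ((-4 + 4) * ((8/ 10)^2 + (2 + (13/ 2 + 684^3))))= 0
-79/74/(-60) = 79/4440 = 0.02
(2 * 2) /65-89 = -5781 /65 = -88.94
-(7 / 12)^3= -343 / 1728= -0.20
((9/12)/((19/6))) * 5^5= 28125/38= 740.13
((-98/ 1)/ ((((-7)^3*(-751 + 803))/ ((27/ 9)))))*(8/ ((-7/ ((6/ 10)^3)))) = -324/ 79625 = -0.00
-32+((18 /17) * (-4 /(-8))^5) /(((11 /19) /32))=-5642 /187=-30.17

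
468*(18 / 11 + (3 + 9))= 70200 / 11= 6381.82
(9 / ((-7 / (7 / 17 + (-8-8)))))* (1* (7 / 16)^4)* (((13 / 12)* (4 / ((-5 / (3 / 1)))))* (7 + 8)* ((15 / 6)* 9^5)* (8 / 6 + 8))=-21978925011225 / 557056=-39455503.60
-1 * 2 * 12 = -24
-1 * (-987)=987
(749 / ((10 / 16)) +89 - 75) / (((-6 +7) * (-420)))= -433 / 150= -2.89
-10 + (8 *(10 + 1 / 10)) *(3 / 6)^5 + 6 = -59 / 40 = -1.48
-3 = -3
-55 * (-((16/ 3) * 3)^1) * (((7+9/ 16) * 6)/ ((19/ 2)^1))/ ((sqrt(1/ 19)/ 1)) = 79860 * sqrt(19)/ 19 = 18321.14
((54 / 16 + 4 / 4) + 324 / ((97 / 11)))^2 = 1018056649 / 602176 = 1690.63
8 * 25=200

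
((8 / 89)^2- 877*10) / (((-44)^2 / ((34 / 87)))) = -196823467 / 111179156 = -1.77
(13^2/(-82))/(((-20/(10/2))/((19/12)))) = 3211/3936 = 0.82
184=184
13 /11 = 1.18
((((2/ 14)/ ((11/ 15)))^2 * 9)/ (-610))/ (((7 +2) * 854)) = -45/ 617730652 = -0.00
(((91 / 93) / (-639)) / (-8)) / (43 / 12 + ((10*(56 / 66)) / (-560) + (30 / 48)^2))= 8008 / 165623049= 0.00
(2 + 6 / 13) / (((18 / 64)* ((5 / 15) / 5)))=5120 / 39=131.28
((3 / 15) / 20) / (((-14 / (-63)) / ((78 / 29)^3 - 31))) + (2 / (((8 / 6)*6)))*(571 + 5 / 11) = 7637593507 / 53655800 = 142.34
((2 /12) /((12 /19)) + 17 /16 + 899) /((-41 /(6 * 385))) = -49914095 /984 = -50725.71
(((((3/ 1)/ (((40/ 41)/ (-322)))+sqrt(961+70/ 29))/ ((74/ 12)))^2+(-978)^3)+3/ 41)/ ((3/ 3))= -152261423547461391/ 162774100 - 356454 * sqrt(810231)/ 198505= -935417161.87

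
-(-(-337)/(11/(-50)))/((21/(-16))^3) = -69017600/101871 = -677.50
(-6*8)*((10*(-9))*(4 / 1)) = 17280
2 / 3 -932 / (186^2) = 5533 / 8649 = 0.64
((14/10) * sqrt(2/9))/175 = sqrt(2)/375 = 0.00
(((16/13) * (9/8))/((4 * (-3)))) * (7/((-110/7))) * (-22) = -147/130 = -1.13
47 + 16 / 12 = 145 / 3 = 48.33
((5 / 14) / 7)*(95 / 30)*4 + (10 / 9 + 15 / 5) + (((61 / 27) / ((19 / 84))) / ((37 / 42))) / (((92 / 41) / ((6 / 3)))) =105981374 / 7130529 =14.86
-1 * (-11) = 11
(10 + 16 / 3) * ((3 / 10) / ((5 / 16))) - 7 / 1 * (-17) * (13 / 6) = 40883 / 150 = 272.55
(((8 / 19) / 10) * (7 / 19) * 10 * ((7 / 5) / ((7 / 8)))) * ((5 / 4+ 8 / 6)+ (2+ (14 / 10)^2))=219856 / 135375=1.62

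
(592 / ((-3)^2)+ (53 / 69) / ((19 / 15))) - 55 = 44774 / 3933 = 11.38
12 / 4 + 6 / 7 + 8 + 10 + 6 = 195 / 7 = 27.86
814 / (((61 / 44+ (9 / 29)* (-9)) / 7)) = -7270648 / 1795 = -4050.50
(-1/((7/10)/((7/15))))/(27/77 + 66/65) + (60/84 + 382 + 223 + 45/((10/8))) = 92065342/143577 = 641.23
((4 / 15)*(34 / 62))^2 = 4624 / 216225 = 0.02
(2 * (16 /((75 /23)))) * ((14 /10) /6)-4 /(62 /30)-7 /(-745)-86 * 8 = -3573216131 /5196375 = -687.64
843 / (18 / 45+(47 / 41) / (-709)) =40841945 / 19301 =2116.05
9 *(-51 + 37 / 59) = -26748 / 59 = -453.36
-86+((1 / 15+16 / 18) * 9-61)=-692 / 5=-138.40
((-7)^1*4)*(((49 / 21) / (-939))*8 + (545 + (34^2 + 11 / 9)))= -44754304 / 939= -47661.67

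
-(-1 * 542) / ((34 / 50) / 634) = 8590700 / 17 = 505335.29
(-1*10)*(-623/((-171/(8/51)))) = -5.71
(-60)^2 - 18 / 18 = 3599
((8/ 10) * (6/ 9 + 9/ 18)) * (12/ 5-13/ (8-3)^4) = 20818/ 9375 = 2.22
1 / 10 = 0.10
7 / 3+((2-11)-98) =-314 / 3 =-104.67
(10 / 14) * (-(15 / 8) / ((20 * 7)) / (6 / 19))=-95 / 3136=-0.03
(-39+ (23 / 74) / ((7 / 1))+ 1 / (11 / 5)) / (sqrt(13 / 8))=-30.20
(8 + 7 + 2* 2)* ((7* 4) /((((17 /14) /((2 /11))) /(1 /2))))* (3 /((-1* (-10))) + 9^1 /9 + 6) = 271852 /935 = 290.75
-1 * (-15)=15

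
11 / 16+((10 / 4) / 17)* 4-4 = -741 / 272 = -2.72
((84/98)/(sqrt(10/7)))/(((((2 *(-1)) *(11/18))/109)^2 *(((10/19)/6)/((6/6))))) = 164563731 *sqrt(70)/21175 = 65021.91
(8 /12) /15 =2 /45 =0.04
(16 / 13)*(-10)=-160 / 13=-12.31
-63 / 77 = -9 / 11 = -0.82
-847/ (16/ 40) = -4235/ 2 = -2117.50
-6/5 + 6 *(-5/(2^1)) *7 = -531/5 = -106.20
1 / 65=0.02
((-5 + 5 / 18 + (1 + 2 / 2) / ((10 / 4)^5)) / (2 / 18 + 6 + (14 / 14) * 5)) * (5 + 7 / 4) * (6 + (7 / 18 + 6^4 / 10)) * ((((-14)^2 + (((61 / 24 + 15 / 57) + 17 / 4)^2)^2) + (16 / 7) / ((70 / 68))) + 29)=-1050431.87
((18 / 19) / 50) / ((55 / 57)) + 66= 90777 / 1375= 66.02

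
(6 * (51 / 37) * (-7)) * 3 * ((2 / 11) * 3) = -38556 / 407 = -94.73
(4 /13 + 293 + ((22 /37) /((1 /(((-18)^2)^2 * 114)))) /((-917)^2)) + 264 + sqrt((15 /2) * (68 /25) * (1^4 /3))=sqrt(170) /5 + 228835547289 /404467609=568.38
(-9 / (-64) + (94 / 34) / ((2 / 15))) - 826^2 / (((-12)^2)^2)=-66245 / 5508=-12.03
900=900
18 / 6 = 3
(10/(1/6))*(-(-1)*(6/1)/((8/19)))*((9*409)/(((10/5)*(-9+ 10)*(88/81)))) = 254927655/176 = 1448452.59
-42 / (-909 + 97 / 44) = 1848 / 39899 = 0.05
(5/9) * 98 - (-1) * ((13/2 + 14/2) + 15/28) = 17257/252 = 68.48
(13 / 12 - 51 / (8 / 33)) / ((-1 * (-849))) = -5023 / 20376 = -0.25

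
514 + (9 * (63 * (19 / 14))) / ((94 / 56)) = 45704 / 47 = 972.43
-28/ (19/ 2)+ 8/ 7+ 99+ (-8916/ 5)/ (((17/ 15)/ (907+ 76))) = -3496787013/ 2261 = -1546566.57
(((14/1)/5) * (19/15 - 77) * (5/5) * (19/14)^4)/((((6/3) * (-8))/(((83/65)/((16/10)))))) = 767981653/21403200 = 35.88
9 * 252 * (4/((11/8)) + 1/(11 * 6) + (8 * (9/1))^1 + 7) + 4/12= 6131549/33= 185804.52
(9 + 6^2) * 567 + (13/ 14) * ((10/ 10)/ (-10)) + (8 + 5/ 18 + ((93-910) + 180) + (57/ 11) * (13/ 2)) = 345389353/ 13860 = 24919.87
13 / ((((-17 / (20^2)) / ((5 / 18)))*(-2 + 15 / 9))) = 13000 / 51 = 254.90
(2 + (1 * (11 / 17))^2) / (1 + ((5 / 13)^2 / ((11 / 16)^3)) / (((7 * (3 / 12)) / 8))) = 1100626527 / 1402046797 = 0.79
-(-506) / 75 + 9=1181 / 75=15.75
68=68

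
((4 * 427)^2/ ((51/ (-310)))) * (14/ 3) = -12660925760/ 153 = -82751148.76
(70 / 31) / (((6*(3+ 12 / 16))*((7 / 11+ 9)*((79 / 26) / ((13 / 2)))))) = 26026 / 1168173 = 0.02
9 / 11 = 0.82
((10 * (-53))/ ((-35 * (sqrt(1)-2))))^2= 11236/ 49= 229.31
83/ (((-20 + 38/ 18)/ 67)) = -50049/ 161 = -310.86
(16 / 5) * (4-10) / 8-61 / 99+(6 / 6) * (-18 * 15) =-135143 / 495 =-273.02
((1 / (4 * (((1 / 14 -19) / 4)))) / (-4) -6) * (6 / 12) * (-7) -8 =13731 / 1060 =12.95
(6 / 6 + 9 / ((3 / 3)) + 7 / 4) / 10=47 / 40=1.18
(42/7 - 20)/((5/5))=-14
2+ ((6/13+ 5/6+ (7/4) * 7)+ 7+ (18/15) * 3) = 20393/780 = 26.14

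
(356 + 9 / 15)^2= 3179089 / 25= 127163.56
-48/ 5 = -9.60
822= 822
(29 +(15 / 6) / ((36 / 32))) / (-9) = -281 / 81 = -3.47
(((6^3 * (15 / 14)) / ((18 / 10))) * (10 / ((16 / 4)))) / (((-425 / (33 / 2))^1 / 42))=-8910 / 17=-524.12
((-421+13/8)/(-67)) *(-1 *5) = -16775/536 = -31.30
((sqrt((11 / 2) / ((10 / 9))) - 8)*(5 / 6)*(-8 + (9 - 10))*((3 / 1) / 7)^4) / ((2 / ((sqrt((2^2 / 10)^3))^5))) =-11664*sqrt(22) / 187578125 + 62208*sqrt(10) / 187578125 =0.00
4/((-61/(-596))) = 2384/61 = 39.08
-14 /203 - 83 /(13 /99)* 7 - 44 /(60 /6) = -8348679 /1885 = -4429.01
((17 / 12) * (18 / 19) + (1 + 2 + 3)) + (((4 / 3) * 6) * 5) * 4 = 167.34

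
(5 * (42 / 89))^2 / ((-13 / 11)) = -485100 / 102973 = -4.71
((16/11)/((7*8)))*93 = 186/77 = 2.42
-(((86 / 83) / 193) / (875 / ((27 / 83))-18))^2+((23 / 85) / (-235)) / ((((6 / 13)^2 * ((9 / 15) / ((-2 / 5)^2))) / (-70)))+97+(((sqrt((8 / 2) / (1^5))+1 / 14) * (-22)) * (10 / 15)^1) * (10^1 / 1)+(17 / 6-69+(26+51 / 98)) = -8693984143784573364173421533 / 35290488539112299174270925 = -246.35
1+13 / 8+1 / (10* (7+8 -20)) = 521 / 200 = 2.60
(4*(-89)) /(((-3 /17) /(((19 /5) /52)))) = 28747 /195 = 147.42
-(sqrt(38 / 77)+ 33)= -33 - sqrt(2926) / 77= -33.70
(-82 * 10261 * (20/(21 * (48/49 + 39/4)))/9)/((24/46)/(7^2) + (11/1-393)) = 265512815120/12222167031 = 21.72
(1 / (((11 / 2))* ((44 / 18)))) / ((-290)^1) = -9 / 35090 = -0.00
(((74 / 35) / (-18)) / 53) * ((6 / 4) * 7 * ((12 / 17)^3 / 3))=-3552 / 1301945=-0.00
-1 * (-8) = 8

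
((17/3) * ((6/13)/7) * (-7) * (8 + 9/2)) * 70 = -29750/13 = -2288.46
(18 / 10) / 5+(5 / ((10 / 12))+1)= 184 / 25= 7.36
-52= -52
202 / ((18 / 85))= 8585 / 9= 953.89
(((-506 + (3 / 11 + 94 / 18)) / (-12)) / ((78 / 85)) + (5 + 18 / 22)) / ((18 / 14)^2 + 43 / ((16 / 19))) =465586828 / 478713807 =0.97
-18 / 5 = -3.60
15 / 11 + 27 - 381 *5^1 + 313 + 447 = -12283 / 11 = -1116.64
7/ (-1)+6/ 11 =-71/ 11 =-6.45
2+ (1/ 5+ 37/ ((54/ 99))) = 2101/ 30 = 70.03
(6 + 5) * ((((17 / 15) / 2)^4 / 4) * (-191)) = -175477621 / 3240000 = -54.16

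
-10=-10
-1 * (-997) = 997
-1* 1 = -1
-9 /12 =-0.75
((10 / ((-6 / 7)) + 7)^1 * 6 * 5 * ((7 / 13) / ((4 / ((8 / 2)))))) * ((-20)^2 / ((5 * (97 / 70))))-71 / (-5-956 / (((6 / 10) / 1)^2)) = -131409354221 / 30194645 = -4352.07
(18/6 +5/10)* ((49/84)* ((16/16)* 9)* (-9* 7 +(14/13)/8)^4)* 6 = 50361455337243561/29246464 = 1721967323.55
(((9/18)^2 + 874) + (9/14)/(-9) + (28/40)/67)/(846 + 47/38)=155797967/150994550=1.03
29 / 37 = 0.78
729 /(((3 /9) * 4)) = 2187 /4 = 546.75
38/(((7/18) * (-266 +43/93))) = -63612/172865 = -0.37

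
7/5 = 1.40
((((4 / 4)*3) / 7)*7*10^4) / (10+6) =1875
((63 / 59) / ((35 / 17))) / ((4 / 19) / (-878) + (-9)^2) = 1276173 / 199307605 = 0.01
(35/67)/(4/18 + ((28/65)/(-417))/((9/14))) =8538075/3605806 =2.37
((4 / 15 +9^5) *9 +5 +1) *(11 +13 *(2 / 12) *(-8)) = -16829231 / 5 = -3365846.20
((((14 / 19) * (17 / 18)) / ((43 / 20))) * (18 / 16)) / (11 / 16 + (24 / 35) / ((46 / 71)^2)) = 88131400 / 561770017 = 0.16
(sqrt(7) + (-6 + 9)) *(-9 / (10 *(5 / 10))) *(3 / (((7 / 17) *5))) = -1377 / 175- 459 *sqrt(7) / 175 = -14.81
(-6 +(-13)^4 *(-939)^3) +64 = -23646680638601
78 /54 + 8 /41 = 605 /369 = 1.64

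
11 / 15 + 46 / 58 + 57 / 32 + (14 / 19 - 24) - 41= -16121503 / 264480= -60.96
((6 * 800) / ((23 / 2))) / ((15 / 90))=57600 / 23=2504.35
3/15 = 1/5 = 0.20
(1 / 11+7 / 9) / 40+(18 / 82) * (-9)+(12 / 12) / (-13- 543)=-11034029 / 5642010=-1.96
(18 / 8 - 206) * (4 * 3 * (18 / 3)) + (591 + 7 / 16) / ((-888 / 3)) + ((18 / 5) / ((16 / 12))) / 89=-30921465499 / 2107520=-14671.97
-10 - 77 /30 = -377 /30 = -12.57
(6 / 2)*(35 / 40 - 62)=-1467 / 8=-183.38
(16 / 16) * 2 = 2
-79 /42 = -1.88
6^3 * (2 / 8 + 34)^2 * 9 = 4560867 / 2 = 2280433.50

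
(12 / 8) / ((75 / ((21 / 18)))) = 7 / 300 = 0.02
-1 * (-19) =19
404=404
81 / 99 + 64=713 / 11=64.82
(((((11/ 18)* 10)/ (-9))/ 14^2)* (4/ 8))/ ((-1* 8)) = 55/ 254016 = 0.00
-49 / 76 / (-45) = 49 / 3420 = 0.01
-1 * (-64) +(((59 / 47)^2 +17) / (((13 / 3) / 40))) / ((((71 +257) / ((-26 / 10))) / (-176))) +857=105080001 / 90569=1160.22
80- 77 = 3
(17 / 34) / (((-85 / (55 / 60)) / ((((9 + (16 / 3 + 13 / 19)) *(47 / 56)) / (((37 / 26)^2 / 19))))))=-9348911 / 14661990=-0.64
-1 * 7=-7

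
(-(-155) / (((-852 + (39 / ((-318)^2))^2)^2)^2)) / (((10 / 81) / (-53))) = -0.00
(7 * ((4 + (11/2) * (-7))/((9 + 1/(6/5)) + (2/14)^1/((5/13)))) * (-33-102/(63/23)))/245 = 101775/15001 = 6.78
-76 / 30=-38 / 15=-2.53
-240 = -240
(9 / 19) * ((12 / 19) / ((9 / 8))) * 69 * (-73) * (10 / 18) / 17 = -43.77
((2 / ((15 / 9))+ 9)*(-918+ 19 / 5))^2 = 54345400641 / 625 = 86952641.03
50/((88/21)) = 525/44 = 11.93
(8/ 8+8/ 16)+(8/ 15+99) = 3031/ 30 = 101.03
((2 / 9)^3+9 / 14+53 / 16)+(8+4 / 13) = 13027943 / 1061424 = 12.27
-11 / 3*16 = -176 / 3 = -58.67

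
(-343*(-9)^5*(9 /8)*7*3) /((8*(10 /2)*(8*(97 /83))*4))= 317721470409 /993280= 319871.00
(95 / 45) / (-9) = -19 / 81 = -0.23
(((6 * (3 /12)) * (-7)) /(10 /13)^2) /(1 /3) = -10647 /200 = -53.24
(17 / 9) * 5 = 85 / 9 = 9.44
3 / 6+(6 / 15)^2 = 33 / 50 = 0.66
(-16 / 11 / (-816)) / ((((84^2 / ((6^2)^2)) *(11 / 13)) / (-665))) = -0.26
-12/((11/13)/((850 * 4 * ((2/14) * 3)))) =-1591200/77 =-20664.94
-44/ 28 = -11/ 7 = -1.57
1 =1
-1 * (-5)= 5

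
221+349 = 570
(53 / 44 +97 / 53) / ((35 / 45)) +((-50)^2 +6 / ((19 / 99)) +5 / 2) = 112438859 / 44308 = 2537.66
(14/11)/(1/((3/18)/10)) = 0.02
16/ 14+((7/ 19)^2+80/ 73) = 438023/ 184471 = 2.37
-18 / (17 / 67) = -1206 / 17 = -70.94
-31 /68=-0.46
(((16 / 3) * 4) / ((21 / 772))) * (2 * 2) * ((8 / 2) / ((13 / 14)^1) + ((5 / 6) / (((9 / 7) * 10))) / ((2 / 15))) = 15835264 / 1053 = 15038.24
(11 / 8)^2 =1.89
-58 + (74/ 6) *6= 16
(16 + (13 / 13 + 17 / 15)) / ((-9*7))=-272 / 945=-0.29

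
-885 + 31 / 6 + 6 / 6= -5273 / 6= -878.83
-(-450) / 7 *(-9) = -4050 / 7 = -578.57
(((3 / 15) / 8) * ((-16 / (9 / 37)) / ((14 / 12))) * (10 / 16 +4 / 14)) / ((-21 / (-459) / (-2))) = 96237 / 1715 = 56.11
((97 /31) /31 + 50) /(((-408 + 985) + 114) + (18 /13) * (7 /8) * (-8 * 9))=625911 /7542889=0.08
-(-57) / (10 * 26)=57 / 260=0.22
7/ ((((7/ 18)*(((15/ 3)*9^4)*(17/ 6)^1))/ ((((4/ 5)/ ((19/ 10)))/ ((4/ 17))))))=8/ 23085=0.00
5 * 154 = 770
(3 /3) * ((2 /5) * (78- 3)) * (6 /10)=18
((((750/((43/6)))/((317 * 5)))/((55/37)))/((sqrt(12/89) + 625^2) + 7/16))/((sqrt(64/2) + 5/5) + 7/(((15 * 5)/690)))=47419200/(149941 * (20 * sqrt(2) + 327) * (32 * sqrt(267) + 556250623))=0.00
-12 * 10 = -120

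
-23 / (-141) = 23 / 141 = 0.16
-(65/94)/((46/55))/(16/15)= -53625/69184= -0.78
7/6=1.17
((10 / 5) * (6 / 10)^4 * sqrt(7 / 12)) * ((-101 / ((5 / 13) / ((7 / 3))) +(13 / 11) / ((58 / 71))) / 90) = -1.34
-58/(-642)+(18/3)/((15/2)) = 1429/1605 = 0.89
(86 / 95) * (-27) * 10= -244.42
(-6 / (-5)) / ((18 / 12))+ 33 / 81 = 163 / 135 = 1.21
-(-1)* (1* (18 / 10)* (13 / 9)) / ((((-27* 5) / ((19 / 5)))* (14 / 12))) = -494 / 7875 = -0.06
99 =99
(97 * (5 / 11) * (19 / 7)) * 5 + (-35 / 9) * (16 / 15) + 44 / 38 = 23518357 / 39501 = 595.39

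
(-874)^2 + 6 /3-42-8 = 763828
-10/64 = -5/32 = -0.16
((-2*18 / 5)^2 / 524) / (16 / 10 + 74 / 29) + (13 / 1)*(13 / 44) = 33525907 / 8674820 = 3.86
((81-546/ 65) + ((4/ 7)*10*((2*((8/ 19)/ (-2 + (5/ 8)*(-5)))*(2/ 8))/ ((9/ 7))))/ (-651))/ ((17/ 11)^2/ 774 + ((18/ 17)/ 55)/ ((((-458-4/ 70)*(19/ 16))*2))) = 24473071372552231/ 1034246356080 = 23662.71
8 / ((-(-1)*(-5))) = -8 / 5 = -1.60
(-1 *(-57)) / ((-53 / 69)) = -3933 / 53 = -74.21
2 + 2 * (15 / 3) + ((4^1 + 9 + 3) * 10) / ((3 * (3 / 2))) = 428 / 9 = 47.56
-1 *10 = -10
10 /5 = 2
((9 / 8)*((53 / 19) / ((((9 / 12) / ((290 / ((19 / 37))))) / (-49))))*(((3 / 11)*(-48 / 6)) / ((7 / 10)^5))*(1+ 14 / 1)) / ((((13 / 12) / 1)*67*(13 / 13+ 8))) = 40945680000000 / 1186348163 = 34514.05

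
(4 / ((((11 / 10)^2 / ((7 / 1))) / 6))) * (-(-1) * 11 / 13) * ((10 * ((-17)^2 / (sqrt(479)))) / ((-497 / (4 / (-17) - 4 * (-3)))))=-81600000 * sqrt(479) / 4863287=-367.22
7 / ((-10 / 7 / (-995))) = 9751 / 2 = 4875.50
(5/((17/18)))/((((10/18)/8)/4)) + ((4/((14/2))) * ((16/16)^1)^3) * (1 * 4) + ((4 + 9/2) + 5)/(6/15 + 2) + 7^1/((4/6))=307831/952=323.35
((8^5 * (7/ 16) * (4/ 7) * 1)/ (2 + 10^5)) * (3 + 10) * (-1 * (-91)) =692224/ 7143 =96.91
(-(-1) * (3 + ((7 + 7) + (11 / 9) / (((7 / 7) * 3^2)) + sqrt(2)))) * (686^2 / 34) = 235298 * sqrt(2) / 17 + 326593624 / 1377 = 256751.86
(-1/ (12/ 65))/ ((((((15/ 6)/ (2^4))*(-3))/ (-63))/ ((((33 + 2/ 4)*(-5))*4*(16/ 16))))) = 487760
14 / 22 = 7 / 11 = 0.64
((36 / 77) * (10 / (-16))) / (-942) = 15 / 48356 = 0.00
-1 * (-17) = 17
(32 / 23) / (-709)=-32 / 16307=-0.00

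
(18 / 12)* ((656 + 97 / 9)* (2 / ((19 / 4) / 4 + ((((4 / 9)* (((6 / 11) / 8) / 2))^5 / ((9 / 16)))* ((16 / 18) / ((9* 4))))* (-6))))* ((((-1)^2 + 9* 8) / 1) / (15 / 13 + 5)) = 18052799445626517 / 903440547245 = 19982.28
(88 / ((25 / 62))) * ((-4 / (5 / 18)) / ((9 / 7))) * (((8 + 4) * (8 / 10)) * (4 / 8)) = -7332864 / 625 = -11732.58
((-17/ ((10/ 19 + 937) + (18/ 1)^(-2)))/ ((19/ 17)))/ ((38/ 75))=-3511350/ 109657189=-0.03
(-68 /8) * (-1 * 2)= 17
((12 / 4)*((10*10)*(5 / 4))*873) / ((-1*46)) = -327375 / 46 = -7116.85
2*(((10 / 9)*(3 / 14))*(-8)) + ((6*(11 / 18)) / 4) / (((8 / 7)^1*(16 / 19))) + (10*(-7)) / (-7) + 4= 119809 / 10752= 11.14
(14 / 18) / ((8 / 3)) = 7 / 24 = 0.29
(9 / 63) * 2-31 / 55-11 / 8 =-1.65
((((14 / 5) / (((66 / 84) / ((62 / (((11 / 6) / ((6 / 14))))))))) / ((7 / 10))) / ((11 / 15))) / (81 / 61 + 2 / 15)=122536800 / 1779547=68.86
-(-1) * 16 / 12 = 4 / 3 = 1.33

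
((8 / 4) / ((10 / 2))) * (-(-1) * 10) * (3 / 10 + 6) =126 / 5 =25.20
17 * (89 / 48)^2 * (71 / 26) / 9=9560647 / 539136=17.73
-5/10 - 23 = -47/2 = -23.50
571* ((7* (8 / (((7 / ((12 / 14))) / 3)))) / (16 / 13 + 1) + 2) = 1300738 / 203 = 6407.58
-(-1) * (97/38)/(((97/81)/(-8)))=-324/19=-17.05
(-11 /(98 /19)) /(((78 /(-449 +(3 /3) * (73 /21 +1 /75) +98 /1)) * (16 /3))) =38130587 /21403200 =1.78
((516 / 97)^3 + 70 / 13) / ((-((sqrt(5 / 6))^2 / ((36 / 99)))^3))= -25573464916992 / 1973997614875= -12.96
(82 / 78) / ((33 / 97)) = 3977 / 1287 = 3.09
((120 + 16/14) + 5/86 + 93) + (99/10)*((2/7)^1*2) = 94539/430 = 219.86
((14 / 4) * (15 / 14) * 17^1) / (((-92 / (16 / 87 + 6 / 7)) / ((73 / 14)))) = -1966985 / 522928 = -3.76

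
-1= -1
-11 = -11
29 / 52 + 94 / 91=1.59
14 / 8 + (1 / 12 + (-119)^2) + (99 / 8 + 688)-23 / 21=2496835 / 168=14862.11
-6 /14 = -0.43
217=217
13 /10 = 1.30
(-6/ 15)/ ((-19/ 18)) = 36/ 95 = 0.38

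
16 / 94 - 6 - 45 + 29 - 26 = -2248 / 47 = -47.83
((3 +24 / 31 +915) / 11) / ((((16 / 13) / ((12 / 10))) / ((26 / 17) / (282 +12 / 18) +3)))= 12031608537 / 49158560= 244.75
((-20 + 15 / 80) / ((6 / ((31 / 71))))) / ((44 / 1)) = -9827 / 299904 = -0.03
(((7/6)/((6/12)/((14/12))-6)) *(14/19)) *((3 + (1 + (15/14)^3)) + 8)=-12101/5928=-2.04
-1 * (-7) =7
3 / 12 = 1 / 4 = 0.25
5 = 5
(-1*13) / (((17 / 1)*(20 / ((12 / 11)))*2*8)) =-39 / 14960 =-0.00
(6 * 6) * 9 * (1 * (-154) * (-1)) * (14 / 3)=232848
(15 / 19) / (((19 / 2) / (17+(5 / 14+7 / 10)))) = 3792 / 2527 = 1.50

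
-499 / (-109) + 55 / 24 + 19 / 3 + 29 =36801 / 872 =42.20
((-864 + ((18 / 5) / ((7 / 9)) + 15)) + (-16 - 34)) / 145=-31303 / 5075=-6.17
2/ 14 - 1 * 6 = -41/ 7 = -5.86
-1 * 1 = -1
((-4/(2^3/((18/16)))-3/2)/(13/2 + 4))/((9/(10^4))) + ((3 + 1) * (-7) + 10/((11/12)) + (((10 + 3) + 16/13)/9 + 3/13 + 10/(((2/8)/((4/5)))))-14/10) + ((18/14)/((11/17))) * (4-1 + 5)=-8425073/45045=-187.04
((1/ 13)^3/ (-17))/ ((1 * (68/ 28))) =-7/ 634933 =-0.00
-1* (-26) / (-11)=-26 / 11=-2.36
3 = 3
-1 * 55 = -55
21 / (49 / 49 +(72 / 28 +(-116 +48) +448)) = 49 / 895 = 0.05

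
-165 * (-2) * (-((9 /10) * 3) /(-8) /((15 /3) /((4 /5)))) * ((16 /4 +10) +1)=2673 /10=267.30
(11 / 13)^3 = 1331 / 2197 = 0.61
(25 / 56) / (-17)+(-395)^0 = 927 / 952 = 0.97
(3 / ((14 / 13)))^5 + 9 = 95064615 / 537824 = 176.76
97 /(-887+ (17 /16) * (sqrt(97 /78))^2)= -121056 /1105327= -0.11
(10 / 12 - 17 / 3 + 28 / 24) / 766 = -11 / 2298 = -0.00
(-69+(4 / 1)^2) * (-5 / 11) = 265 / 11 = 24.09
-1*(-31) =31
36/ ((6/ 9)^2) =81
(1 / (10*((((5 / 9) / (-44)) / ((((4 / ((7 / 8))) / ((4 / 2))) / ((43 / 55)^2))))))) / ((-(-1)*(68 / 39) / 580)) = -2167719840 / 220031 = -9851.88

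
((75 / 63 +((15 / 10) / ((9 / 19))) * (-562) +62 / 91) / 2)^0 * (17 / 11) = 17 / 11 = 1.55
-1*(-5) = 5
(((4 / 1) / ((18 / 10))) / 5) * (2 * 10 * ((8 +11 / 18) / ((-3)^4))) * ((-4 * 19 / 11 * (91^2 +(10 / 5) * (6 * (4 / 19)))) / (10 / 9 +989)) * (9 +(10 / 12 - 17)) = 83918748400 / 214371927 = 391.46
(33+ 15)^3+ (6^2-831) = 109797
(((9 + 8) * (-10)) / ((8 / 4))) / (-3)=85 / 3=28.33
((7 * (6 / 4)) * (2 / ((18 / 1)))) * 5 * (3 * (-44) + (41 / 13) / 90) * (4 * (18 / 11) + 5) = -137260711 / 15444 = -8887.64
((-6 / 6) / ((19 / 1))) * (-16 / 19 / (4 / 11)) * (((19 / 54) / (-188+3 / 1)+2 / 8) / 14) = 54527 / 25244730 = 0.00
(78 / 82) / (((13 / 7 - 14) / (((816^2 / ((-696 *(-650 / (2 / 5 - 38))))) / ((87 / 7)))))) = 7516992 / 21550625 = 0.35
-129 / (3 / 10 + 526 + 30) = -1290 / 5563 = -0.23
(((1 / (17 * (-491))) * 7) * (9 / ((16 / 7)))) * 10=-2205 / 66776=-0.03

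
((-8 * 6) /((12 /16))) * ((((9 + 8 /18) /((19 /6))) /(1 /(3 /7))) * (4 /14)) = -21760 /931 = -23.37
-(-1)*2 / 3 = 0.67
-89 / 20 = -4.45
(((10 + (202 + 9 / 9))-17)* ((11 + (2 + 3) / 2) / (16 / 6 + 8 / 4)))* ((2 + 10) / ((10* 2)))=340.20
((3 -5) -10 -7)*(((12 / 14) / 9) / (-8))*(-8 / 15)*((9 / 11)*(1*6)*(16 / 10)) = -0.95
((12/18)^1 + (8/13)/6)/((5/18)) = 36/13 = 2.77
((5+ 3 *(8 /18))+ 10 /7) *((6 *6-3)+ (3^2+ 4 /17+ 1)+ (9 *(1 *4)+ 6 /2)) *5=379790 /119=3191.51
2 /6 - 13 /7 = -1.52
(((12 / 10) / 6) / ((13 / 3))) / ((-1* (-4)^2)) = -3 / 1040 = -0.00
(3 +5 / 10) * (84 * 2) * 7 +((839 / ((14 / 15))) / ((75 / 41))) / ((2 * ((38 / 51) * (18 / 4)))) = 33430463 / 7980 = 4189.28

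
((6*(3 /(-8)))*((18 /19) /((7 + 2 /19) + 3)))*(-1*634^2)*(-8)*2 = -2713203 /2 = -1356601.50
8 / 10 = 0.80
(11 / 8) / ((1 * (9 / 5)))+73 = 5311 / 72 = 73.76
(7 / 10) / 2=7 / 20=0.35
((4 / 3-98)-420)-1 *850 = -1366.67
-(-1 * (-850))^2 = -722500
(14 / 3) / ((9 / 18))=28 / 3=9.33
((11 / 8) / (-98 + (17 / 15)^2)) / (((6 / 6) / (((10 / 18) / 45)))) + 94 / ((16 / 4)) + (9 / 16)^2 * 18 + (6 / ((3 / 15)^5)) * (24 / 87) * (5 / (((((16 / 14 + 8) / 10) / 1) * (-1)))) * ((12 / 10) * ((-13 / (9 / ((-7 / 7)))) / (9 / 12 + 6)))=-15778334151769 / 2180974464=-7234.53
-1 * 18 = -18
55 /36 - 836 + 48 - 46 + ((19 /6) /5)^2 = -187216 /225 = -832.07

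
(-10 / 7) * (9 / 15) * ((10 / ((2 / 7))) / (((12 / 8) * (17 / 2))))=-40 / 17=-2.35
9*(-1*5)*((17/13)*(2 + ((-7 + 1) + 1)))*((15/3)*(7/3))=26775/13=2059.62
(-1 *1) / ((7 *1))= -1 / 7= -0.14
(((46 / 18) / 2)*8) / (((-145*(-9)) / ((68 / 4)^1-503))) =-552 / 145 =-3.81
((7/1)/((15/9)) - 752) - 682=-7149/5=-1429.80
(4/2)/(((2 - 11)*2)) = -1/9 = -0.11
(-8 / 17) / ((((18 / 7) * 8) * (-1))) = 7 / 306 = 0.02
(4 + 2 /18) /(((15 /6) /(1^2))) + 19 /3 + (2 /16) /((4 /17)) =12253 /1440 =8.51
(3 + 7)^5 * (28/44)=700000/11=63636.36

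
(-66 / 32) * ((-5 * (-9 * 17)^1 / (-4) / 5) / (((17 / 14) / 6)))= 6237 / 16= 389.81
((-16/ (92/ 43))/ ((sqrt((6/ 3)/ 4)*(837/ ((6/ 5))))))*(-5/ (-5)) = -344*sqrt(2)/ 32085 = -0.02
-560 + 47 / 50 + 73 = -486.06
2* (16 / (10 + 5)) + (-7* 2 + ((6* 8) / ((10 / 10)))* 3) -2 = 1952 / 15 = 130.13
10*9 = 90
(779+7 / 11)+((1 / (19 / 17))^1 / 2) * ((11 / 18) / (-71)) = 416482807 / 534204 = 779.63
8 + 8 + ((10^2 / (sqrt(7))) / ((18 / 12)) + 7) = 23 + 200 * sqrt(7) / 21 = 48.20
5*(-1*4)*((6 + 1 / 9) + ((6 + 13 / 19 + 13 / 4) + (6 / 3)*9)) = -116435 / 171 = -680.91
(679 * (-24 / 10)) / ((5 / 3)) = -977.76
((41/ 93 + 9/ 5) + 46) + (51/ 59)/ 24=10595809/ 219480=48.28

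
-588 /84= -7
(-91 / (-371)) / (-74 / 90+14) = 585 / 31429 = 0.02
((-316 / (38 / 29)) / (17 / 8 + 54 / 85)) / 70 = -311576 / 249641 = -1.25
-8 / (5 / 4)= -32 / 5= -6.40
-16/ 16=-1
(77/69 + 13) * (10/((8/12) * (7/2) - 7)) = -4870/161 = -30.25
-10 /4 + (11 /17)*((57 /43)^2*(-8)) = -728989 /62866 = -11.60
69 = 69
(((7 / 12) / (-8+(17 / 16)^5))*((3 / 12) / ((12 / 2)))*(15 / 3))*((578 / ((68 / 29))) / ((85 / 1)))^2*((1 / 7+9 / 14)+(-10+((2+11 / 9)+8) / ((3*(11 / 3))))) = 39121866752 / 31045785705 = 1.26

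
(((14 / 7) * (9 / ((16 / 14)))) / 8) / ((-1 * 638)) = -63 / 20416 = -0.00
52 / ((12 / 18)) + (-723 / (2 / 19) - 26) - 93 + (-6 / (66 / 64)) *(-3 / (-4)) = -152105 / 22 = -6913.86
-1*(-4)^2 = -16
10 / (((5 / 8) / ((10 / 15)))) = 10.67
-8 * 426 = -3408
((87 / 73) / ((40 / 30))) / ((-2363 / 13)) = -3393 / 689996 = -0.00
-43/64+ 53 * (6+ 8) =47445/64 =741.33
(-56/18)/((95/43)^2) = -51772/81225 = -0.64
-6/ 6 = -1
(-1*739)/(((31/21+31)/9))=-139671/682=-204.80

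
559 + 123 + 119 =801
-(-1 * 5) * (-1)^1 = -5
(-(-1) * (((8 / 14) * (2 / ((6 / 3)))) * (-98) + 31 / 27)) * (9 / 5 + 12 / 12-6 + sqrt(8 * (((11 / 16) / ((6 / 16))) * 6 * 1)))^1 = 23696 / 135-2962 * sqrt(22) / 27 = -339.03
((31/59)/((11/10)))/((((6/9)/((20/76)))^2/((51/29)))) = 1778625/13588762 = 0.13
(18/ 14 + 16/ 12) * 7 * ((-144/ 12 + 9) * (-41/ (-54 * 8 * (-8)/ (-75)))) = -56375/ 1152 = -48.94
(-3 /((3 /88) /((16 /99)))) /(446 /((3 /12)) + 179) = -128 /17667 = -0.01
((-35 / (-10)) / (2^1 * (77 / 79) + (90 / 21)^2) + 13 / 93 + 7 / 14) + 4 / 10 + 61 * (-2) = -8834524373 / 73140780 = -120.79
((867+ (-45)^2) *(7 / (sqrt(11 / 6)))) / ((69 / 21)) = 141708 *sqrt(66) / 253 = 4550.36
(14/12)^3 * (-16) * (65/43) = -44590/1161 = -38.41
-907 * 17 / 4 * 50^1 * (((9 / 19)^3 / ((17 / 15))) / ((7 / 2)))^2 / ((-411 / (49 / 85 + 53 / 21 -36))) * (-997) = 7055502197456578500 / 638901835286519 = 11043.17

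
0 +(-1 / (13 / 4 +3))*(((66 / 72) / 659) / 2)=-0.00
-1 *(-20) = 20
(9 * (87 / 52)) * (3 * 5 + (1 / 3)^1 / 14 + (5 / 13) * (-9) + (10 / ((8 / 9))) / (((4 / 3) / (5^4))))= 6025153419 / 75712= 79579.90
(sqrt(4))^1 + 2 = 4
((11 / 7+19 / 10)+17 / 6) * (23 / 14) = 7613 / 735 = 10.36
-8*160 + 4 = -1276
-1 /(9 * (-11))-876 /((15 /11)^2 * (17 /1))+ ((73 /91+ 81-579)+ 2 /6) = -2008470421 /3828825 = -524.57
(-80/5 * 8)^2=16384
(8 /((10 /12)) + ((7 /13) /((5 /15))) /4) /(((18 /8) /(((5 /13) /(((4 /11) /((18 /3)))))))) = 9537 /338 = 28.22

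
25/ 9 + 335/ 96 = 1805/ 288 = 6.27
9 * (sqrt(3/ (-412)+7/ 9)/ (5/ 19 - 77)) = -19 * sqrt(294271)/ 100116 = -0.10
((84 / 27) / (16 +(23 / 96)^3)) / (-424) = -344064 / 750900979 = -0.00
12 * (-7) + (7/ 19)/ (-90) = -143647/ 1710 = -84.00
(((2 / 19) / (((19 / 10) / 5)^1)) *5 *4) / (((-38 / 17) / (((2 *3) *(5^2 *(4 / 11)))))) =-10200000 / 75449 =-135.19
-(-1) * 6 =6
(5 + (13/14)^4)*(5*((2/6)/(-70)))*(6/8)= -220641/2151296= -0.10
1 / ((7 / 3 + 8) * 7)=3 / 217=0.01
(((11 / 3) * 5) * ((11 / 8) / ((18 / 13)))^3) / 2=160831385 / 17915904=8.98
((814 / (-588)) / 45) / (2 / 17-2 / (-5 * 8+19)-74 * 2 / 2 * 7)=6919 / 116455500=0.00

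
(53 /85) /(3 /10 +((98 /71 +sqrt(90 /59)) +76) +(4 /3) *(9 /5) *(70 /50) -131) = -131254230230 /10510196713449 -133586500 *sqrt(590) /10510196713449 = -0.01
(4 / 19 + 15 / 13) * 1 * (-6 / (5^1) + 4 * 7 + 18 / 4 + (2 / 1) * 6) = 145921 / 2470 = 59.08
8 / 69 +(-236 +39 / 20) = -322829 / 1380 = -233.93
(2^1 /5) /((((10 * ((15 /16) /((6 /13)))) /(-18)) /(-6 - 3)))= 5184 /1625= 3.19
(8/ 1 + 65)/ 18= 4.06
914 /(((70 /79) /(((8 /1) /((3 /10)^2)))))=91690.16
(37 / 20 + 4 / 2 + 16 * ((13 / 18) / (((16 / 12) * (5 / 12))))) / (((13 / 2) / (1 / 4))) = 493 / 520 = 0.95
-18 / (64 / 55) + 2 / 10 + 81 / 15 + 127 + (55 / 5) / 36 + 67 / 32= 43031 / 360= 119.53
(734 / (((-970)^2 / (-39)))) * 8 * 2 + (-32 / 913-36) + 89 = 52.48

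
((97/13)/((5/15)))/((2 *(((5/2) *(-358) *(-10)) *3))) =97/232700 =0.00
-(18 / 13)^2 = -324 / 169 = -1.92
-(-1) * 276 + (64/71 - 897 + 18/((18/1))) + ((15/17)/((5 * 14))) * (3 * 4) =-5229486/8449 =-618.95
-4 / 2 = -2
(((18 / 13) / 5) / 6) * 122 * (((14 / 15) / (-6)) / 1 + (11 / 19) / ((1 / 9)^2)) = 375028 / 1425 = 263.18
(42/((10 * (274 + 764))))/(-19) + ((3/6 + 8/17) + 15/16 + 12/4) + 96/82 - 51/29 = 22961636417/5315210480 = 4.32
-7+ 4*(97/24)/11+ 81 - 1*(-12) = 5773/66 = 87.47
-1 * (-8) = 8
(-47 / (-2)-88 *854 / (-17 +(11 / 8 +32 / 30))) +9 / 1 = 18150035 / 3494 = 5194.63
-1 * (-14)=14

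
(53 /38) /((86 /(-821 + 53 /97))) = -1054488 /79249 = -13.31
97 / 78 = 1.24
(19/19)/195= 0.01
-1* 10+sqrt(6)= -10+sqrt(6)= -7.55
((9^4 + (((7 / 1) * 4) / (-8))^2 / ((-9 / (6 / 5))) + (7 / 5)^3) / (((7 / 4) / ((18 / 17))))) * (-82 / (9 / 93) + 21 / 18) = -49973753782 / 14875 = -3359580.09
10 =10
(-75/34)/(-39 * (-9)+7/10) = -375/59789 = -0.01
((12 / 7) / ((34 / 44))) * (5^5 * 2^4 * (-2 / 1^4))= -26400000 / 119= -221848.74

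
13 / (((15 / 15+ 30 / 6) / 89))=1157 / 6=192.83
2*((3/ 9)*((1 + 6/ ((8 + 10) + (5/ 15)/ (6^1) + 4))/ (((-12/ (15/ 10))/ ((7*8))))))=-7070/ 1191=-5.94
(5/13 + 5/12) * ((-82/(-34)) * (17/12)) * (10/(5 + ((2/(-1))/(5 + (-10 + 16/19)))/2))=2024375/387504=5.22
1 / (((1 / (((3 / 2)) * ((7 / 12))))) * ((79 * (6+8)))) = 1 / 1264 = 0.00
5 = 5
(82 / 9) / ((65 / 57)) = 1558 / 195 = 7.99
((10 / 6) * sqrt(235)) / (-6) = -5 * sqrt(235) / 18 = -4.26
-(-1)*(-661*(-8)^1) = 5288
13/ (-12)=-13/ 12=-1.08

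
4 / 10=2 / 5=0.40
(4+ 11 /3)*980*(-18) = -135240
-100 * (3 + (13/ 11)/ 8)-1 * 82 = -8729/ 22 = -396.77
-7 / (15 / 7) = -49 / 15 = -3.27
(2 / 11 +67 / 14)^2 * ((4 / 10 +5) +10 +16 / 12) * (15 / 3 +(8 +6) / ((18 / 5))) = 21761700 / 5929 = 3670.38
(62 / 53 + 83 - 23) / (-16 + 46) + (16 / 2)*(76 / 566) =700423 / 224985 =3.11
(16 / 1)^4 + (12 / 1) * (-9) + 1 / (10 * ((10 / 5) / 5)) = 261713 / 4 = 65428.25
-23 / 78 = -0.29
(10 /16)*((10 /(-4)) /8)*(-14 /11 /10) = 0.02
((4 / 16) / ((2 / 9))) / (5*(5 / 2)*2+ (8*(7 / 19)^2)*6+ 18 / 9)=1083 / 32264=0.03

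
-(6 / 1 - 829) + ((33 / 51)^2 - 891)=-19531 / 289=-67.58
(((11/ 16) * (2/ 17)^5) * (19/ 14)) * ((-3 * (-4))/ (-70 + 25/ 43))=-35948/ 9889304005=-0.00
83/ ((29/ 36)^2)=107568/ 841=127.90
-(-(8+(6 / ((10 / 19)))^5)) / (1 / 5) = 601717057 / 625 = 962747.29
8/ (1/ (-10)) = -80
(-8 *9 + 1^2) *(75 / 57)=-1775 / 19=-93.42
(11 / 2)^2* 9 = 1089 / 4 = 272.25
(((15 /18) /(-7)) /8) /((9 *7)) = -5 /21168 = -0.00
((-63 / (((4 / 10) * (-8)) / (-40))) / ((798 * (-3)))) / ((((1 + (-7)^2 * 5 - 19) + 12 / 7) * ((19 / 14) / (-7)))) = -8575 / 1155922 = -0.01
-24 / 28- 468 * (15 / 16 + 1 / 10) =-68097 / 140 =-486.41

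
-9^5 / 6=-19683 / 2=-9841.50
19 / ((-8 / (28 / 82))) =-0.81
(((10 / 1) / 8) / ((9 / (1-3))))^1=-5 / 18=-0.28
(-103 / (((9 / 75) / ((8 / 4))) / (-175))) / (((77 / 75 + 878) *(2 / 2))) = 22531250 / 65927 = 341.76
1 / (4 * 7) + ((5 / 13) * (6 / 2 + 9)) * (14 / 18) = 3959 / 1092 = 3.63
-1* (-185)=185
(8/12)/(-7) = -2/21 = -0.10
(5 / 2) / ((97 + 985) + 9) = 5 / 2182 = 0.00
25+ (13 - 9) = 29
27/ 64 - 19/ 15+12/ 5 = 1.56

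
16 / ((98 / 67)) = 536 / 49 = 10.94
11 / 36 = 0.31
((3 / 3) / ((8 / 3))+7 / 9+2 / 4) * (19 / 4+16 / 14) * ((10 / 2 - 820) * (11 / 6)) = -14552.56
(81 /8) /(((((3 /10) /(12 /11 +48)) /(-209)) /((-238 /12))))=13735575 /2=6867787.50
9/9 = 1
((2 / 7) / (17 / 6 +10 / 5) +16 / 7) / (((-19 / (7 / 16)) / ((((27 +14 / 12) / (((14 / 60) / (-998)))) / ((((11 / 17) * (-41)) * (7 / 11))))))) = -121858295 / 316274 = -385.29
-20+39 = 19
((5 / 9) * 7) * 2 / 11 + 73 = 7297 / 99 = 73.71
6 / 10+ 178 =893 / 5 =178.60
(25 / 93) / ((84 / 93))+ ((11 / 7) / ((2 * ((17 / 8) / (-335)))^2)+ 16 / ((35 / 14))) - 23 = 1183117217 / 121380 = 9747.22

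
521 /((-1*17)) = -521 /17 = -30.65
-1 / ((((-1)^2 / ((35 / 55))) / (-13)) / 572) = 4732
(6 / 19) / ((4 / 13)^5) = 1113879 / 9728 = 114.50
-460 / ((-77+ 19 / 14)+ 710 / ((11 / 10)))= -70840 / 87751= -0.81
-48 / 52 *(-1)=12 / 13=0.92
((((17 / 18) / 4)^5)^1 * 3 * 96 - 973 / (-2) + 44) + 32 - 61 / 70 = 132114541843 / 235146240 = 561.84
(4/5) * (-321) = -1284/5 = -256.80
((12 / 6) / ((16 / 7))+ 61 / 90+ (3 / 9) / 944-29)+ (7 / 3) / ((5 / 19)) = -789287 / 42480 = -18.58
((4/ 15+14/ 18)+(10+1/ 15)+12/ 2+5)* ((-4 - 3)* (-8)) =11144/ 9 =1238.22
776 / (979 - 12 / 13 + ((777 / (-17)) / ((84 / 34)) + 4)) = 20176 / 25053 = 0.81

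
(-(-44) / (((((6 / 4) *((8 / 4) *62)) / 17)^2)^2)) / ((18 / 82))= 37667971 / 2692987236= 0.01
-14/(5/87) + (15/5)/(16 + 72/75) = -516057/2120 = -243.42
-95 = -95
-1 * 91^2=-8281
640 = 640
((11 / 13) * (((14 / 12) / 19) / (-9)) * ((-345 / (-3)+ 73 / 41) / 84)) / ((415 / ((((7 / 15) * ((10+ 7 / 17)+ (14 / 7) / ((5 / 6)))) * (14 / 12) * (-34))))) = 456533 / 99537750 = 0.00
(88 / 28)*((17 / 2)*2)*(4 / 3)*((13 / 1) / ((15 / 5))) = 19448 / 63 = 308.70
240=240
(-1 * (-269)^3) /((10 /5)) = 19465109 /2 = 9732554.50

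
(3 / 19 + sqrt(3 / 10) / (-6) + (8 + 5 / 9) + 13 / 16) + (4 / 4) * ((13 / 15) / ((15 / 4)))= 222461 / 22800 - sqrt(30) / 60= 9.67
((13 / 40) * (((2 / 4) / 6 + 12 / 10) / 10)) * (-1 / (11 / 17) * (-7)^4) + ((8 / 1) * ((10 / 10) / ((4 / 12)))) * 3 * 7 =8381653 / 24000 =349.24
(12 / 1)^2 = 144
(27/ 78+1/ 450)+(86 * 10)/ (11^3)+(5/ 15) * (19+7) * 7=240057739/ 3893175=61.66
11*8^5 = 360448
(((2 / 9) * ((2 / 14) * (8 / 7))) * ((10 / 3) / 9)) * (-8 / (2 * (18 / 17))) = -5440 / 107163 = -0.05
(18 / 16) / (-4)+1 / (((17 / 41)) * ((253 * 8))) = -38545 / 137632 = -0.28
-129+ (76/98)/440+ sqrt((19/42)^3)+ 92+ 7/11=-391981/10780+ 19 * sqrt(798)/1764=-36.06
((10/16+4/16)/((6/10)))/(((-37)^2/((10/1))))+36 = 591583/16428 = 36.01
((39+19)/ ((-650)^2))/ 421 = 29/ 88936250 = 0.00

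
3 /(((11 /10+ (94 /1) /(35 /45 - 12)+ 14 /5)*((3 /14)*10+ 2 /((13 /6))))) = -91910 /420453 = -0.22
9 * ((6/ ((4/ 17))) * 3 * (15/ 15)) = 1377/ 2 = 688.50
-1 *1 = -1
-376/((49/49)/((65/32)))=-763.75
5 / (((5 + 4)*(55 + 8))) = 5 / 567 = 0.01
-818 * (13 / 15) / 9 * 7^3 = -3647462 / 135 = -27018.24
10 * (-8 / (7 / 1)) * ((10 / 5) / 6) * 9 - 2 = -36.29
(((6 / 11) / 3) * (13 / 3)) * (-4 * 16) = -1664 / 33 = -50.42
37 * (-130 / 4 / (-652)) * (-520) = -156325 / 163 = -959.05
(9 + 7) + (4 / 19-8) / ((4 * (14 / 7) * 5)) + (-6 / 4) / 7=10368 / 665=15.59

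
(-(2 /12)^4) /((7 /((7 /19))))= -1 /24624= -0.00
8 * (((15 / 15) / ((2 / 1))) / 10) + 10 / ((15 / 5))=56 / 15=3.73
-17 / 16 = -1.06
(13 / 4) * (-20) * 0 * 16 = 0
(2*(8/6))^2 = 64/9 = 7.11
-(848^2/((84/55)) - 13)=-9887407/21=-470828.90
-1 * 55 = -55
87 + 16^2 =343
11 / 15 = 0.73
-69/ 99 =-23/ 33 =-0.70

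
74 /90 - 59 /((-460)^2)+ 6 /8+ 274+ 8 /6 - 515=-453427591 /1904400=-238.09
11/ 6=1.83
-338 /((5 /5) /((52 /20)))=-878.80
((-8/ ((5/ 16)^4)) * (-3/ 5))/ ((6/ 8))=2097152/ 3125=671.09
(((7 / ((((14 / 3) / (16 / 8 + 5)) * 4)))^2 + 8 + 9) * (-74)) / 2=-56573 / 64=-883.95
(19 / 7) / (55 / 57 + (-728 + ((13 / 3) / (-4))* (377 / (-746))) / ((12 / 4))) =-9695016 / 862670095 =-0.01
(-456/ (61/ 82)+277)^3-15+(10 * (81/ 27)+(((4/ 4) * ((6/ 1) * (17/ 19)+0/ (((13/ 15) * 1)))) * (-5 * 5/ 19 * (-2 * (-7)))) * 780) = -3114104310066260/ 81940141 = -38004624.74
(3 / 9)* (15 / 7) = 5 / 7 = 0.71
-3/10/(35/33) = -99/350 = -0.28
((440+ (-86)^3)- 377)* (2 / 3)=-1271986 / 3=-423995.33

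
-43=-43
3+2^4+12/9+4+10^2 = 373/3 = 124.33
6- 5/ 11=61/ 11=5.55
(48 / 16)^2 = 9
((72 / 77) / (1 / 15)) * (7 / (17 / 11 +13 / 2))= 720 / 59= 12.20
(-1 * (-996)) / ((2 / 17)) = 8466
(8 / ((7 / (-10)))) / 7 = -80 / 49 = -1.63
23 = 23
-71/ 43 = -1.65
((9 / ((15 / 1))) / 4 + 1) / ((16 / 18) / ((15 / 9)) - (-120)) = 0.01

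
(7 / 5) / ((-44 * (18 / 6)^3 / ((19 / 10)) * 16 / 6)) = -133 / 158400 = -0.00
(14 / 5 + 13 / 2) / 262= 0.04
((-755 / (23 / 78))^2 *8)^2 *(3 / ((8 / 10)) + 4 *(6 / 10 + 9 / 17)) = 108187489035769864032000 / 4757297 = 22741377937044894.20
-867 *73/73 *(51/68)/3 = -867/4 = -216.75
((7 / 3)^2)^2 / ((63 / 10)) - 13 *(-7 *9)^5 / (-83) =-9405320833321 / 60507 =-155441863.48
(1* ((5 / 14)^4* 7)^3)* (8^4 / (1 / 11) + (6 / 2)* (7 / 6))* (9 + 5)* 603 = 561861.74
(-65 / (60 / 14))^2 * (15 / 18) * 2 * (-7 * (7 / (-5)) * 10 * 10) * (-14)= -142019150 / 27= -5259968.52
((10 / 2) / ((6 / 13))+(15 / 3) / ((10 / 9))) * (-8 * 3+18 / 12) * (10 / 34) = -101.47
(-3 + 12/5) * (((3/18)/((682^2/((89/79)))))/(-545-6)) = 89/202463825960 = 0.00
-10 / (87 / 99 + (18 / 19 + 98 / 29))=-181830 / 94651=-1.92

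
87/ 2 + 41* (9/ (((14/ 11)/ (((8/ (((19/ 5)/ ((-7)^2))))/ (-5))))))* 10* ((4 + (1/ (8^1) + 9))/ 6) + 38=-2484589/ 19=-130767.84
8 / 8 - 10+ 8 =-1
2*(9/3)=6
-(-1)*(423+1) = 424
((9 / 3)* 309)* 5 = 4635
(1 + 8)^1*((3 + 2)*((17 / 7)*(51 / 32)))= 39015 / 224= 174.17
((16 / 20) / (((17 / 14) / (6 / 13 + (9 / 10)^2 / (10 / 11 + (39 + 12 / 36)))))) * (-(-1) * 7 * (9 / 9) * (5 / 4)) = 40745901 / 14674400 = 2.78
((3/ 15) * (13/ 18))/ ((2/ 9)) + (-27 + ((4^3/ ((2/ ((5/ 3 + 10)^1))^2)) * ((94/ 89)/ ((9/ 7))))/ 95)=-20596517/ 2739420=-7.52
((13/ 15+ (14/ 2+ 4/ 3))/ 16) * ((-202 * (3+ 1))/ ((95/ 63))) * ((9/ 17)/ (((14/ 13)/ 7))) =-17122833/ 16150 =-1060.24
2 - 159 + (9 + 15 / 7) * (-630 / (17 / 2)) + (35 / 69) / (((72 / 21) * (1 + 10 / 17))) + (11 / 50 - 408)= -26424430303 / 19002600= -1390.57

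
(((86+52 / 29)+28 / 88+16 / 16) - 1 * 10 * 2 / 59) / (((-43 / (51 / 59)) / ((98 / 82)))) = -8350575933 / 3915407914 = -2.13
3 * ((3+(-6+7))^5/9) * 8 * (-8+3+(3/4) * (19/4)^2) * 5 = 488320/3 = 162773.33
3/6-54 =-107/2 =-53.50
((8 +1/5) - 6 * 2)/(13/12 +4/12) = -228/85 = -2.68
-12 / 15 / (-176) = 1 / 220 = 0.00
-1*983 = -983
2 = 2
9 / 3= 3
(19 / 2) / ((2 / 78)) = 741 / 2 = 370.50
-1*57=-57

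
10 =10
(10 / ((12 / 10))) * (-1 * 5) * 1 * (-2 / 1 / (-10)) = -25 / 3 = -8.33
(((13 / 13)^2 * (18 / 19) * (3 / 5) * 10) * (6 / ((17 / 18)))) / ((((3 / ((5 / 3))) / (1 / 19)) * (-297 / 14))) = -3360 / 67507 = -0.05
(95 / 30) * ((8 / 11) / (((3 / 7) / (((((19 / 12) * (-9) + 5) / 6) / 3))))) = -2.76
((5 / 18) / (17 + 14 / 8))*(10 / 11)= 0.01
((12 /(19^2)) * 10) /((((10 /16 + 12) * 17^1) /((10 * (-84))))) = -806400 /619837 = -1.30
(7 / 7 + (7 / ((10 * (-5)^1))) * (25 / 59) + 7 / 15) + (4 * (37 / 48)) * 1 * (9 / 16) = 177947 / 56640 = 3.14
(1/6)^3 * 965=965/216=4.47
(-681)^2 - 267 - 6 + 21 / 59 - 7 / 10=273457717 / 590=463487.66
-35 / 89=-0.39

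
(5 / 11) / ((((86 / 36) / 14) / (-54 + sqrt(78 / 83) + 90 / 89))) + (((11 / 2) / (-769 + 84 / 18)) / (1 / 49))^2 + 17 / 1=-109810751976523 / 885358677412 + 1260 * sqrt(6474) / 39259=-121.45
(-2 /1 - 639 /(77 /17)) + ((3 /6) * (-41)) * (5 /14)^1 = -46323 /308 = -150.40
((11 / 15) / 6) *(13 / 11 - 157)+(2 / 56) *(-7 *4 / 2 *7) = -2029 / 90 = -22.54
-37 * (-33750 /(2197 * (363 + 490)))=1248750 /1874041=0.67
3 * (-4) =-12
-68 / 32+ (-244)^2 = 476271 / 8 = 59533.88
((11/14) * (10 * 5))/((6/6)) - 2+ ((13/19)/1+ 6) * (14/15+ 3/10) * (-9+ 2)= -81481/3990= -20.42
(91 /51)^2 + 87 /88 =955015 /228888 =4.17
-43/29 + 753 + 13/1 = 22171/29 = 764.52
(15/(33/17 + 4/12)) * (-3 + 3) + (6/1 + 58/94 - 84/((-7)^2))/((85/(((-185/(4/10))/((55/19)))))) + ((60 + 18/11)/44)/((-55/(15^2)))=-111263917/7444283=-14.95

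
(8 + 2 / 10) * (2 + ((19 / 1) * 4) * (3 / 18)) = 1804 / 15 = 120.27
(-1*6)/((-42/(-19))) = -19/7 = -2.71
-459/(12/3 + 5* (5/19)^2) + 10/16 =-104.98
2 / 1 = 2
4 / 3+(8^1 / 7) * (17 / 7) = 604 / 147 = 4.11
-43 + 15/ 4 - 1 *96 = -541/ 4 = -135.25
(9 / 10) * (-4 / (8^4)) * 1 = -0.00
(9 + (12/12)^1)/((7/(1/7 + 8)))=570/49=11.63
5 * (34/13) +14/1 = 27.08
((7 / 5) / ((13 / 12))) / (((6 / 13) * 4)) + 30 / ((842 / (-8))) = 1747 / 4210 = 0.41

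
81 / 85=0.95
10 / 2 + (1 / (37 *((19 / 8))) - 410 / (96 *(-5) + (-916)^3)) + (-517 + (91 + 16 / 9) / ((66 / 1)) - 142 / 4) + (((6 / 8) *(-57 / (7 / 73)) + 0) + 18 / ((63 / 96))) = -541698739231064999 / 561650966963856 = -964.48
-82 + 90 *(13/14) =11/7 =1.57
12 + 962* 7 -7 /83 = 559911 /83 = 6745.92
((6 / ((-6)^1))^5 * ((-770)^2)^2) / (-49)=7174090000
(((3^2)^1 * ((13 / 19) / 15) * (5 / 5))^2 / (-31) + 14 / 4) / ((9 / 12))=3910766 / 839325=4.66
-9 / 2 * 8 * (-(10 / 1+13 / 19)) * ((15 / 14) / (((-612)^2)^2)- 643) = -12207351232451951 / 49358906496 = -247318.11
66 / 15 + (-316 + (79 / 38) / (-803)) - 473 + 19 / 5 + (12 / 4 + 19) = -115770511 / 152570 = -758.80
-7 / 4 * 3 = -5.25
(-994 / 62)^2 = 247009 / 961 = 257.03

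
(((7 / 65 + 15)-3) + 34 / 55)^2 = 82791801 / 511225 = 161.95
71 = 71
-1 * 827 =-827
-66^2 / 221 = -4356 / 221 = -19.71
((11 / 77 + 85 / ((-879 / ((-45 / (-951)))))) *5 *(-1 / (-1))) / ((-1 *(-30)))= 44953 / 1950501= 0.02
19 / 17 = 1.12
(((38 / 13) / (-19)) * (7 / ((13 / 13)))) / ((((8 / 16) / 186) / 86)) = -447888 / 13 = -34452.92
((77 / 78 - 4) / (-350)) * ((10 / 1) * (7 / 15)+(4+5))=1927 / 16380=0.12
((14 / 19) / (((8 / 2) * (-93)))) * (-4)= 14 / 1767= 0.01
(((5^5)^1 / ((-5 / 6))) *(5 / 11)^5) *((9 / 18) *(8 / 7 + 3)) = -169921875 / 1127357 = -150.73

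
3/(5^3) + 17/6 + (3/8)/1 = 3.23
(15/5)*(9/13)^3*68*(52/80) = 37179/845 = 44.00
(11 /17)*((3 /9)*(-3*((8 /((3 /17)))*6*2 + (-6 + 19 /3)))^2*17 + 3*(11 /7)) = 3490696990 /357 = 9777862.72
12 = 12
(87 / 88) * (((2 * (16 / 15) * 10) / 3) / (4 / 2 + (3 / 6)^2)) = 928 / 297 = 3.12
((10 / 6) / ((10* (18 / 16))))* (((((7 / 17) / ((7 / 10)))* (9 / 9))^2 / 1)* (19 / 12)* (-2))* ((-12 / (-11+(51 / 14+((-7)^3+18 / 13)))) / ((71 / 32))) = -88524800 / 35187027669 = -0.00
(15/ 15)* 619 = 619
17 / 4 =4.25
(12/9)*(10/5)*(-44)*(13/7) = -4576/21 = -217.90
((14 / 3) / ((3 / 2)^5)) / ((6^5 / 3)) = 14 / 59049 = 0.00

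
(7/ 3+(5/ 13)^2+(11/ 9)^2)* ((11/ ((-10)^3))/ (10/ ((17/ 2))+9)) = -2035121/ 473639400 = -0.00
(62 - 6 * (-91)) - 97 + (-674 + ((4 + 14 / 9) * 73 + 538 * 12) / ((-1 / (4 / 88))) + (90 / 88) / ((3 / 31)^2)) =-144811 / 396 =-365.68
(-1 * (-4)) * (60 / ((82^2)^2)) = 15 / 2825761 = 0.00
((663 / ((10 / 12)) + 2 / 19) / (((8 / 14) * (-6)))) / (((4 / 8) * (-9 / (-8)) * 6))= -529144 / 7695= -68.76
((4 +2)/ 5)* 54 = 324/ 5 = 64.80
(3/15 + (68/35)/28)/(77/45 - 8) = -594/13867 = -0.04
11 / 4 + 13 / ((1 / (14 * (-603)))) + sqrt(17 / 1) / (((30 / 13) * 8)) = -109743.03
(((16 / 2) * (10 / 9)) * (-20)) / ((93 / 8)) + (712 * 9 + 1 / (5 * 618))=5511217159 / 862110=6392.71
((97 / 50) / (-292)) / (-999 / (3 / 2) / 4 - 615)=97 / 11409900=0.00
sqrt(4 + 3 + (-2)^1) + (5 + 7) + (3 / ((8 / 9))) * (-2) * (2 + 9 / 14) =-327 / 56 + sqrt(5) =-3.60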